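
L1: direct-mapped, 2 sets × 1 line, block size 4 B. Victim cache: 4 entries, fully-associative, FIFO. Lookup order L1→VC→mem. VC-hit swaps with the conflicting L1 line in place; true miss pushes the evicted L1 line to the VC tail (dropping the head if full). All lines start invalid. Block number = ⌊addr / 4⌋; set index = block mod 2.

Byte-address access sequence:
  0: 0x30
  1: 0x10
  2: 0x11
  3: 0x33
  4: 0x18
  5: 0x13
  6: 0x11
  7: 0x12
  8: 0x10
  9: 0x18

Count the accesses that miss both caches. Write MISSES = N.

#0 0x30→b12/s0 MISS; vc=[]
#1 0x10→b4/s0 MISS; vc=[12]
#2 0x11→b4/s0 L1-HIT; vc=[12]
#3 0x33→b12/s0 VC-HIT; vc=[4]
#4 0x18→b6/s0 MISS; vc=[4,12]
#5 0x13→b4/s0 VC-HIT; vc=[6,12]
#6 0x11→b4/s0 L1-HIT; vc=[6,12]
#7 0x12→b4/s0 L1-HIT; vc=[6,12]
#8 0x10→b4/s0 L1-HIT; vc=[6,12]
#9 0x18→b6/s0 VC-HIT; vc=[4,12]

MISSES = 3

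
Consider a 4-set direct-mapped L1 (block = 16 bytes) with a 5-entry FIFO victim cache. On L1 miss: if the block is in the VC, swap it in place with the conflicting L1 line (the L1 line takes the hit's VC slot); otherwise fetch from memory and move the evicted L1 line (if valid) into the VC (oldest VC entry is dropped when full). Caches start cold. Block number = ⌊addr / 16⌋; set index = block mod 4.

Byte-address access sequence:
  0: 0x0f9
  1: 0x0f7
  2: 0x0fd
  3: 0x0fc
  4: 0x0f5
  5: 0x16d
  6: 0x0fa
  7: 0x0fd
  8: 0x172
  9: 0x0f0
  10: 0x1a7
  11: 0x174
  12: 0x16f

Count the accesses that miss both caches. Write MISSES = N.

MISSES = 4

#0 0xf9→b15/s3 MISS; vc=[]
#1 0xf7→b15/s3 L1-HIT; vc=[]
#2 0xfd→b15/s3 L1-HIT; vc=[]
#3 0xfc→b15/s3 L1-HIT; vc=[]
#4 0xf5→b15/s3 L1-HIT; vc=[]
#5 0x16d→b22/s2 MISS; vc=[]
#6 0xfa→b15/s3 L1-HIT; vc=[]
#7 0xfd→b15/s3 L1-HIT; vc=[]
#8 0x172→b23/s3 MISS; vc=[15]
#9 0xf0→b15/s3 VC-HIT; vc=[23]
#10 0x1a7→b26/s2 MISS; vc=[23,22]
#11 0x174→b23/s3 VC-HIT; vc=[15,22]
#12 0x16f→b22/s2 VC-HIT; vc=[15,26]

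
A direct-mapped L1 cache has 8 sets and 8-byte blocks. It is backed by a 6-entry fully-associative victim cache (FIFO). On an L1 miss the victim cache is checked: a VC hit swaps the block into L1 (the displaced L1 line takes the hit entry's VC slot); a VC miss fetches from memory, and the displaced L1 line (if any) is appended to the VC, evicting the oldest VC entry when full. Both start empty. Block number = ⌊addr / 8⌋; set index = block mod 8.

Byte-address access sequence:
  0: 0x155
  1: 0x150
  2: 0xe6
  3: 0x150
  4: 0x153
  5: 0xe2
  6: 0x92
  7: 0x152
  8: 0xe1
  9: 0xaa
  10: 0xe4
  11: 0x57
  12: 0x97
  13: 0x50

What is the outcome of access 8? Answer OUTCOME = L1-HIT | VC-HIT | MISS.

OUTCOME = L1-HIT

#0 0x155→b42/s2 MISS; vc=[]
#1 0x150→b42/s2 L1-HIT; vc=[]
#2 0xe6→b28/s4 MISS; vc=[]
#3 0x150→b42/s2 L1-HIT; vc=[]
#4 0x153→b42/s2 L1-HIT; vc=[]
#5 0xe2→b28/s4 L1-HIT; vc=[]
#6 0x92→b18/s2 MISS; vc=[42]
#7 0x152→b42/s2 VC-HIT; vc=[18]
#8 0xe1→b28/s4 L1-HIT; vc=[18]
#9 0xaa→b21/s5 MISS; vc=[18]
#10 0xe4→b28/s4 L1-HIT; vc=[18]
#11 0x57→b10/s2 MISS; vc=[18,42]
#12 0x97→b18/s2 VC-HIT; vc=[10,42]
#13 0x50→b10/s2 VC-HIT; vc=[18,42]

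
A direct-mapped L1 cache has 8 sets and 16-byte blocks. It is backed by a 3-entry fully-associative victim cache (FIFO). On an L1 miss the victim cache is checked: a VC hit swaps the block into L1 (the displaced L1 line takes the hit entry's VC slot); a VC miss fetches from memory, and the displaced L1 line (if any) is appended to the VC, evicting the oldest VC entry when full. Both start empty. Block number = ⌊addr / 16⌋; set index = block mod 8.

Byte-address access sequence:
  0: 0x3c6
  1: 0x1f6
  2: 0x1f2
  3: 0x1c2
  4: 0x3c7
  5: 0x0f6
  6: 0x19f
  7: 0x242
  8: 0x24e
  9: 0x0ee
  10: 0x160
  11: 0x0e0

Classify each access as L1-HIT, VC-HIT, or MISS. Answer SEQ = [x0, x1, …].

SEQ = [MISS, MISS, L1-HIT, MISS, VC-HIT, MISS, MISS, MISS, L1-HIT, MISS, MISS, VC-HIT]

#0 0x3c6→b60/s4 MISS; vc=[]
#1 0x1f6→b31/s7 MISS; vc=[]
#2 0x1f2→b31/s7 L1-HIT; vc=[]
#3 0x1c2→b28/s4 MISS; vc=[60]
#4 0x3c7→b60/s4 VC-HIT; vc=[28]
#5 0xf6→b15/s7 MISS; vc=[28,31]
#6 0x19f→b25/s1 MISS; vc=[28,31]
#7 0x242→b36/s4 MISS; vc=[28,31,60]
#8 0x24e→b36/s4 L1-HIT; vc=[28,31,60]
#9 0xee→b14/s6 MISS; vc=[28,31,60]
#10 0x160→b22/s6 MISS; vc=[31,60,14]
#11 0xe0→b14/s6 VC-HIT; vc=[31,60,22]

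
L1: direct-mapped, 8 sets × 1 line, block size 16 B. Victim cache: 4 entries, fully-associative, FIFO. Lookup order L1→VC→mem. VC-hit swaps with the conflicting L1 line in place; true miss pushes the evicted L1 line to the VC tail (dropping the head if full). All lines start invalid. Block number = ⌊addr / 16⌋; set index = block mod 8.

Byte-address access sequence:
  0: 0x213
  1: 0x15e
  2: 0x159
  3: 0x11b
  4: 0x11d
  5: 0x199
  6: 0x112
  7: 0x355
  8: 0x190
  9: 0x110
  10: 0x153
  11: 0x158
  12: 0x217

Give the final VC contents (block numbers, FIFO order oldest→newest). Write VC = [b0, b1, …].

  [0] addr=0x213 blk=33 s=1: MISS | VC []
  [1] addr=0x15e blk=21 s=5: MISS | VC []
  [2] addr=0x159 blk=21 s=5: L1-HIT | VC []
  [3] addr=0x11b blk=17 s=1: MISS | VC [33]
  [4] addr=0x11d blk=17 s=1: L1-HIT | VC [33]
  [5] addr=0x199 blk=25 s=1: MISS | VC [33, 17]
  [6] addr=0x112 blk=17 s=1: VC-HIT | VC [33, 25]
  [7] addr=0x355 blk=53 s=5: MISS | VC [33, 25, 21]
  [8] addr=0x190 blk=25 s=1: VC-HIT | VC [33, 17, 21]
  [9] addr=0x110 blk=17 s=1: VC-HIT | VC [33, 25, 21]
  [10] addr=0x153 blk=21 s=5: VC-HIT | VC [33, 25, 53]
  [11] addr=0x158 blk=21 s=5: L1-HIT | VC [33, 25, 53]
  [12] addr=0x217 blk=33 s=1: VC-HIT | VC [17, 25, 53]

VC = [17, 25, 53]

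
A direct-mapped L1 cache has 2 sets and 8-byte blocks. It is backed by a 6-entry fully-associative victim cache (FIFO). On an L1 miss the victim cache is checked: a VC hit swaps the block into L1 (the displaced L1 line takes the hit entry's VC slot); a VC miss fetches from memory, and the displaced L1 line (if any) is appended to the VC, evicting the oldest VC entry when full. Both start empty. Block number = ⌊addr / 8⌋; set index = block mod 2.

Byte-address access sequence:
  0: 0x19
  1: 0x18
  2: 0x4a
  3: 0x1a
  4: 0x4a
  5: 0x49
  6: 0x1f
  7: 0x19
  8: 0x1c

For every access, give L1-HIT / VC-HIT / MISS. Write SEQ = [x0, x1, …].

  [0] addr=0x19 blk=3 s=1: MISS | VC []
  [1] addr=0x18 blk=3 s=1: L1-HIT | VC []
  [2] addr=0x4a blk=9 s=1: MISS | VC [3]
  [3] addr=0x1a blk=3 s=1: VC-HIT | VC [9]
  [4] addr=0x4a blk=9 s=1: VC-HIT | VC [3]
  [5] addr=0x49 blk=9 s=1: L1-HIT | VC [3]
  [6] addr=0x1f blk=3 s=1: VC-HIT | VC [9]
  [7] addr=0x19 blk=3 s=1: L1-HIT | VC [9]
  [8] addr=0x1c blk=3 s=1: L1-HIT | VC [9]

SEQ = [MISS, L1-HIT, MISS, VC-HIT, VC-HIT, L1-HIT, VC-HIT, L1-HIT, L1-HIT]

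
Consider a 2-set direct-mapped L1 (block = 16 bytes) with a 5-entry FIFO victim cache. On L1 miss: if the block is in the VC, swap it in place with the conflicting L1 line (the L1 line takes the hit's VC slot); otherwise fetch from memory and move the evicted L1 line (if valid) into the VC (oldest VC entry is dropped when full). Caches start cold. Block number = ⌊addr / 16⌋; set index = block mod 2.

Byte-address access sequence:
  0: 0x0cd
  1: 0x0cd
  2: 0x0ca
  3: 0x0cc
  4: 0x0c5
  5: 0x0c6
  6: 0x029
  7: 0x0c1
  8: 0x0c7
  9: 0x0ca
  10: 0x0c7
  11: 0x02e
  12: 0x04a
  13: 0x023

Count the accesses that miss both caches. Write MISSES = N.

#0 0xcd→b12/s0 MISS; vc=[]
#1 0xcd→b12/s0 L1-HIT; vc=[]
#2 0xca→b12/s0 L1-HIT; vc=[]
#3 0xcc→b12/s0 L1-HIT; vc=[]
#4 0xc5→b12/s0 L1-HIT; vc=[]
#5 0xc6→b12/s0 L1-HIT; vc=[]
#6 0x29→b2/s0 MISS; vc=[12]
#7 0xc1→b12/s0 VC-HIT; vc=[2]
#8 0xc7→b12/s0 L1-HIT; vc=[2]
#9 0xca→b12/s0 L1-HIT; vc=[2]
#10 0xc7→b12/s0 L1-HIT; vc=[2]
#11 0x2e→b2/s0 VC-HIT; vc=[12]
#12 0x4a→b4/s0 MISS; vc=[12,2]
#13 0x23→b2/s0 VC-HIT; vc=[12,4]

MISSES = 3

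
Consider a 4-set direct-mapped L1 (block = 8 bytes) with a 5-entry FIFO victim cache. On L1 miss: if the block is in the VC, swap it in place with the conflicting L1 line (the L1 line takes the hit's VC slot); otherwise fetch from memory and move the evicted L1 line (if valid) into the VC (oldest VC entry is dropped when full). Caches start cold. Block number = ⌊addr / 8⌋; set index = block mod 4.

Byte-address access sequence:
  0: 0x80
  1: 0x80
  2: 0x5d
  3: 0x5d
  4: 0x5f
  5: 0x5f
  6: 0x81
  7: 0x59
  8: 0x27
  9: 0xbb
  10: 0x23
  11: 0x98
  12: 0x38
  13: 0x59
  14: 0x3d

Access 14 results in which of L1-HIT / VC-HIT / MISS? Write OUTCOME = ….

0: 0x80 (blk 16, set 0) → MISS  vc=[]
1: 0x80 (blk 16, set 0) → L1-HIT  vc=[]
2: 0x5d (blk 11, set 3) → MISS  vc=[]
3: 0x5d (blk 11, set 3) → L1-HIT  vc=[]
4: 0x5f (blk 11, set 3) → L1-HIT  vc=[]
5: 0x5f (blk 11, set 3) → L1-HIT  vc=[]
6: 0x81 (blk 16, set 0) → L1-HIT  vc=[]
7: 0x59 (blk 11, set 3) → L1-HIT  vc=[]
8: 0x27 (blk 4, set 0) → MISS  vc=[16]
9: 0xbb (blk 23, set 3) → MISS  vc=[16, 11]
10: 0x23 (blk 4, set 0) → L1-HIT  vc=[16, 11]
11: 0x98 (blk 19, set 3) → MISS  vc=[16, 11, 23]
12: 0x38 (blk 7, set 3) → MISS  vc=[16, 11, 23, 19]
13: 0x59 (blk 11, set 3) → VC-HIT  vc=[16, 7, 23, 19]
14: 0x3d (blk 7, set 3) → VC-HIT  vc=[16, 11, 23, 19]

OUTCOME = VC-HIT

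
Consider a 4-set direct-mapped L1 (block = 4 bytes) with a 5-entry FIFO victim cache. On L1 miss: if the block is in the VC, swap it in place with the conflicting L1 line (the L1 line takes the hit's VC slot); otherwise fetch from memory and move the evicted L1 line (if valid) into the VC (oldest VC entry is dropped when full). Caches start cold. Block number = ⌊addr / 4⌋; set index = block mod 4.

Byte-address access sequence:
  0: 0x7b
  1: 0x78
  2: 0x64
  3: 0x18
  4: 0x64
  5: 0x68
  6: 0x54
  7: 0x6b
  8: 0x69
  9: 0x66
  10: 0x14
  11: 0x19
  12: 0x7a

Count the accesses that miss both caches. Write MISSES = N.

MISSES = 6

0: 0x7b (blk 30, set 2) → MISS  vc=[]
1: 0x78 (blk 30, set 2) → L1-HIT  vc=[]
2: 0x64 (blk 25, set 1) → MISS  vc=[]
3: 0x18 (blk 6, set 2) → MISS  vc=[30]
4: 0x64 (blk 25, set 1) → L1-HIT  vc=[30]
5: 0x68 (blk 26, set 2) → MISS  vc=[30, 6]
6: 0x54 (blk 21, set 1) → MISS  vc=[30, 6, 25]
7: 0x6b (blk 26, set 2) → L1-HIT  vc=[30, 6, 25]
8: 0x69 (blk 26, set 2) → L1-HIT  vc=[30, 6, 25]
9: 0x66 (blk 25, set 1) → VC-HIT  vc=[30, 6, 21]
10: 0x14 (blk 5, set 1) → MISS  vc=[30, 6, 21, 25]
11: 0x19 (blk 6, set 2) → VC-HIT  vc=[30, 26, 21, 25]
12: 0x7a (blk 30, set 2) → VC-HIT  vc=[6, 26, 21, 25]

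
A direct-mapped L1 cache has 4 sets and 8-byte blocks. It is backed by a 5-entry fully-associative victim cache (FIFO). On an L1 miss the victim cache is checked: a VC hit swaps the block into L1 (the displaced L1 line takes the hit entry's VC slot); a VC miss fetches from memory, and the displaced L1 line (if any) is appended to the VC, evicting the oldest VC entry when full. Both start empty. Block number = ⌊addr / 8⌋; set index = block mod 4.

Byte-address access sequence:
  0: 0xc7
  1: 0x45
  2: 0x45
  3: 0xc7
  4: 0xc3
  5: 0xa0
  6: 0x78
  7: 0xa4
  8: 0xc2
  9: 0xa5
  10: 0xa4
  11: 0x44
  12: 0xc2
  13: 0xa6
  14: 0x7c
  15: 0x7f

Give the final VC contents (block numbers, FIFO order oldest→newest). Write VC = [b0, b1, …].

VC = [24, 8]

#0 0xc7→b24/s0 MISS; vc=[]
#1 0x45→b8/s0 MISS; vc=[24]
#2 0x45→b8/s0 L1-HIT; vc=[24]
#3 0xc7→b24/s0 VC-HIT; vc=[8]
#4 0xc3→b24/s0 L1-HIT; vc=[8]
#5 0xa0→b20/s0 MISS; vc=[8,24]
#6 0x78→b15/s3 MISS; vc=[8,24]
#7 0xa4→b20/s0 L1-HIT; vc=[8,24]
#8 0xc2→b24/s0 VC-HIT; vc=[8,20]
#9 0xa5→b20/s0 VC-HIT; vc=[8,24]
#10 0xa4→b20/s0 L1-HIT; vc=[8,24]
#11 0x44→b8/s0 VC-HIT; vc=[20,24]
#12 0xc2→b24/s0 VC-HIT; vc=[20,8]
#13 0xa6→b20/s0 VC-HIT; vc=[24,8]
#14 0x7c→b15/s3 L1-HIT; vc=[24,8]
#15 0x7f→b15/s3 L1-HIT; vc=[24,8]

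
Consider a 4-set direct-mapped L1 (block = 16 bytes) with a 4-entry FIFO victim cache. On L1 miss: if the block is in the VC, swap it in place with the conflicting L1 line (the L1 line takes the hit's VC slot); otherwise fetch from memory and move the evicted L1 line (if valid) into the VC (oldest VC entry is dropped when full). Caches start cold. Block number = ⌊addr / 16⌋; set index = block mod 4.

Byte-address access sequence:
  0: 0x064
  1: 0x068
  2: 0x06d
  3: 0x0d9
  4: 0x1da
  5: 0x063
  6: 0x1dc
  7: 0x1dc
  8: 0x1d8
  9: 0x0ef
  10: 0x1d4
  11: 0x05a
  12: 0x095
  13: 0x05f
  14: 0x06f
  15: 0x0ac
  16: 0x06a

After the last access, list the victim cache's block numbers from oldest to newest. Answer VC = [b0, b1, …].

VC = [14, 29, 9, 10]

  [0] addr=0x64 blk=6 s=2: MISS | VC []
  [1] addr=0x68 blk=6 s=2: L1-HIT | VC []
  [2] addr=0x6d blk=6 s=2: L1-HIT | VC []
  [3] addr=0xd9 blk=13 s=1: MISS | VC []
  [4] addr=0x1da blk=29 s=1: MISS | VC [13]
  [5] addr=0x63 blk=6 s=2: L1-HIT | VC [13]
  [6] addr=0x1dc blk=29 s=1: L1-HIT | VC [13]
  [7] addr=0x1dc blk=29 s=1: L1-HIT | VC [13]
  [8] addr=0x1d8 blk=29 s=1: L1-HIT | VC [13]
  [9] addr=0xef blk=14 s=2: MISS | VC [13, 6]
  [10] addr=0x1d4 blk=29 s=1: L1-HIT | VC [13, 6]
  [11] addr=0x5a blk=5 s=1: MISS | VC [13, 6, 29]
  [12] addr=0x95 blk=9 s=1: MISS | VC [13, 6, 29, 5]
  [13] addr=0x5f blk=5 s=1: VC-HIT | VC [13, 6, 29, 9]
  [14] addr=0x6f blk=6 s=2: VC-HIT | VC [13, 14, 29, 9]
  [15] addr=0xac blk=10 s=2: MISS | VC [14, 29, 9, 6]
  [16] addr=0x6a blk=6 s=2: VC-HIT | VC [14, 29, 9, 10]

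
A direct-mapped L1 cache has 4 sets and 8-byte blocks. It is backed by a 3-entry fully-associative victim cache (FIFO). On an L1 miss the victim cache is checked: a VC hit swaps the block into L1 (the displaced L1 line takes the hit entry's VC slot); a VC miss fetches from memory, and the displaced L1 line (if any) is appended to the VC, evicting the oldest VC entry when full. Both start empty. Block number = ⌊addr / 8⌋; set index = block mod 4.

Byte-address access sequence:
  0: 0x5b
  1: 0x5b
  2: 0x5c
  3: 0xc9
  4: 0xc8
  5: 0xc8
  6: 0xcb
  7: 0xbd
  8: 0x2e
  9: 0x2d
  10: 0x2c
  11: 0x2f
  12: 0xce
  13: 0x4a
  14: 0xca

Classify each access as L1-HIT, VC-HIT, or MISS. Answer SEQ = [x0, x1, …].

  [0] addr=0x5b blk=11 s=3: MISS | VC []
  [1] addr=0x5b blk=11 s=3: L1-HIT | VC []
  [2] addr=0x5c blk=11 s=3: L1-HIT | VC []
  [3] addr=0xc9 blk=25 s=1: MISS | VC []
  [4] addr=0xc8 blk=25 s=1: L1-HIT | VC []
  [5] addr=0xc8 blk=25 s=1: L1-HIT | VC []
  [6] addr=0xcb blk=25 s=1: L1-HIT | VC []
  [7] addr=0xbd blk=23 s=3: MISS | VC [11]
  [8] addr=0x2e blk=5 s=1: MISS | VC [11, 25]
  [9] addr=0x2d blk=5 s=1: L1-HIT | VC [11, 25]
  [10] addr=0x2c blk=5 s=1: L1-HIT | VC [11, 25]
  [11] addr=0x2f blk=5 s=1: L1-HIT | VC [11, 25]
  [12] addr=0xce blk=25 s=1: VC-HIT | VC [11, 5]
  [13] addr=0x4a blk=9 s=1: MISS | VC [11, 5, 25]
  [14] addr=0xca blk=25 s=1: VC-HIT | VC [11, 5, 9]

SEQ = [MISS, L1-HIT, L1-HIT, MISS, L1-HIT, L1-HIT, L1-HIT, MISS, MISS, L1-HIT, L1-HIT, L1-HIT, VC-HIT, MISS, VC-HIT]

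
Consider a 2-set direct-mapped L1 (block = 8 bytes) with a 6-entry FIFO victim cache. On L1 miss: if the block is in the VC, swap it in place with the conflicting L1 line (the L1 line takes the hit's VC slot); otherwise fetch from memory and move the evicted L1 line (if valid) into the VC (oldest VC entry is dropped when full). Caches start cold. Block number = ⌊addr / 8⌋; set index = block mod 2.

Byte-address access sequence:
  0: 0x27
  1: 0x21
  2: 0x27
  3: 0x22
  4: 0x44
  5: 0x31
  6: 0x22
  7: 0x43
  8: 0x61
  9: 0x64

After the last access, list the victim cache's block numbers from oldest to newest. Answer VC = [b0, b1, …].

VC = [6, 4, 8]

  [0] addr=0x27 blk=4 s=0: MISS | VC []
  [1] addr=0x21 blk=4 s=0: L1-HIT | VC []
  [2] addr=0x27 blk=4 s=0: L1-HIT | VC []
  [3] addr=0x22 blk=4 s=0: L1-HIT | VC []
  [4] addr=0x44 blk=8 s=0: MISS | VC [4]
  [5] addr=0x31 blk=6 s=0: MISS | VC [4, 8]
  [6] addr=0x22 blk=4 s=0: VC-HIT | VC [6, 8]
  [7] addr=0x43 blk=8 s=0: VC-HIT | VC [6, 4]
  [8] addr=0x61 blk=12 s=0: MISS | VC [6, 4, 8]
  [9] addr=0x64 blk=12 s=0: L1-HIT | VC [6, 4, 8]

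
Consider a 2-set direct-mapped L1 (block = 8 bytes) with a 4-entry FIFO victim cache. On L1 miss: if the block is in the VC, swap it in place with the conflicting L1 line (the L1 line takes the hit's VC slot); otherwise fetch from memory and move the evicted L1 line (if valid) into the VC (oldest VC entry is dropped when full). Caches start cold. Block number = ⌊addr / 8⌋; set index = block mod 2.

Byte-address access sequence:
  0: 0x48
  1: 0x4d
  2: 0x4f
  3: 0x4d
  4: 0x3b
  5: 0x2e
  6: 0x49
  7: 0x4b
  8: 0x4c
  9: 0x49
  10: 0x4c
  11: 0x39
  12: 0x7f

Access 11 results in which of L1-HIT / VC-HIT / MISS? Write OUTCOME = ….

OUTCOME = VC-HIT

0: 0x48 (blk 9, set 1) → MISS  vc=[]
1: 0x4d (blk 9, set 1) → L1-HIT  vc=[]
2: 0x4f (blk 9, set 1) → L1-HIT  vc=[]
3: 0x4d (blk 9, set 1) → L1-HIT  vc=[]
4: 0x3b (blk 7, set 1) → MISS  vc=[9]
5: 0x2e (blk 5, set 1) → MISS  vc=[9, 7]
6: 0x49 (blk 9, set 1) → VC-HIT  vc=[5, 7]
7: 0x4b (blk 9, set 1) → L1-HIT  vc=[5, 7]
8: 0x4c (blk 9, set 1) → L1-HIT  vc=[5, 7]
9: 0x49 (blk 9, set 1) → L1-HIT  vc=[5, 7]
10: 0x4c (blk 9, set 1) → L1-HIT  vc=[5, 7]
11: 0x39 (blk 7, set 1) → VC-HIT  vc=[5, 9]
12: 0x7f (blk 15, set 1) → MISS  vc=[5, 9, 7]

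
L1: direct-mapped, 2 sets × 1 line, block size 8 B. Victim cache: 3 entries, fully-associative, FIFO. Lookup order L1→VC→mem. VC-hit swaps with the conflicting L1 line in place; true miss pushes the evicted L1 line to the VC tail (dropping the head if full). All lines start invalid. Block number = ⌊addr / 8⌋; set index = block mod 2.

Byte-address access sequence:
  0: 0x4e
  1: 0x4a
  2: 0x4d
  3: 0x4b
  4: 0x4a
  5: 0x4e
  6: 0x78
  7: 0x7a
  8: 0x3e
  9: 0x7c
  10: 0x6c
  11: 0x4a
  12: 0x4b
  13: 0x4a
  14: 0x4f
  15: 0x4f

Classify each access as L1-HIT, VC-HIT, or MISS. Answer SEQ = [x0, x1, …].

  [0] addr=0x4e blk=9 s=1: MISS | VC []
  [1] addr=0x4a blk=9 s=1: L1-HIT | VC []
  [2] addr=0x4d blk=9 s=1: L1-HIT | VC []
  [3] addr=0x4b blk=9 s=1: L1-HIT | VC []
  [4] addr=0x4a blk=9 s=1: L1-HIT | VC []
  [5] addr=0x4e blk=9 s=1: L1-HIT | VC []
  [6] addr=0x78 blk=15 s=1: MISS | VC [9]
  [7] addr=0x7a blk=15 s=1: L1-HIT | VC [9]
  [8] addr=0x3e blk=7 s=1: MISS | VC [9, 15]
  [9] addr=0x7c blk=15 s=1: VC-HIT | VC [9, 7]
  [10] addr=0x6c blk=13 s=1: MISS | VC [9, 7, 15]
  [11] addr=0x4a blk=9 s=1: VC-HIT | VC [13, 7, 15]
  [12] addr=0x4b blk=9 s=1: L1-HIT | VC [13, 7, 15]
  [13] addr=0x4a blk=9 s=1: L1-HIT | VC [13, 7, 15]
  [14] addr=0x4f blk=9 s=1: L1-HIT | VC [13, 7, 15]
  [15] addr=0x4f blk=9 s=1: L1-HIT | VC [13, 7, 15]

SEQ = [MISS, L1-HIT, L1-HIT, L1-HIT, L1-HIT, L1-HIT, MISS, L1-HIT, MISS, VC-HIT, MISS, VC-HIT, L1-HIT, L1-HIT, L1-HIT, L1-HIT]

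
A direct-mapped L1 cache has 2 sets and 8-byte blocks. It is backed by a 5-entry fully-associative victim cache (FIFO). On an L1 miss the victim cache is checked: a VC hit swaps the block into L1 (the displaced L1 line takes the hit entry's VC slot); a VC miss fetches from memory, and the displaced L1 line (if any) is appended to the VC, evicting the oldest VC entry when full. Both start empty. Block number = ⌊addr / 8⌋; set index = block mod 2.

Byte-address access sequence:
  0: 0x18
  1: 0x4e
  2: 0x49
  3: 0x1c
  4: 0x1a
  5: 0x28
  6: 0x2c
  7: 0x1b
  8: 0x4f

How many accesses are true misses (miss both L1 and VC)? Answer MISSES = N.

#0 0x18→b3/s1 MISS; vc=[]
#1 0x4e→b9/s1 MISS; vc=[3]
#2 0x49→b9/s1 L1-HIT; vc=[3]
#3 0x1c→b3/s1 VC-HIT; vc=[9]
#4 0x1a→b3/s1 L1-HIT; vc=[9]
#5 0x28→b5/s1 MISS; vc=[9,3]
#6 0x2c→b5/s1 L1-HIT; vc=[9,3]
#7 0x1b→b3/s1 VC-HIT; vc=[9,5]
#8 0x4f→b9/s1 VC-HIT; vc=[3,5]

MISSES = 3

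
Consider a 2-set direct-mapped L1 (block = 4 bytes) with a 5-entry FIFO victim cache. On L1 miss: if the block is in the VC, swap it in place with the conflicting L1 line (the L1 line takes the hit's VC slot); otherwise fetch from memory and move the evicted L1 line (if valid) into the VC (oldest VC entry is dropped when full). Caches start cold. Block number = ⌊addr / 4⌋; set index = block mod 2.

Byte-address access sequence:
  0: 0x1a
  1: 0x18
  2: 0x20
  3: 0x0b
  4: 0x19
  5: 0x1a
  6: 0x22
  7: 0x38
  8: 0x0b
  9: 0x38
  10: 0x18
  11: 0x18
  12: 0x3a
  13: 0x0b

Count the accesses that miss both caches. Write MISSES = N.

  [0] addr=0x1a blk=6 s=0: MISS | VC []
  [1] addr=0x18 blk=6 s=0: L1-HIT | VC []
  [2] addr=0x20 blk=8 s=0: MISS | VC [6]
  [3] addr=0xb blk=2 s=0: MISS | VC [6, 8]
  [4] addr=0x19 blk=6 s=0: VC-HIT | VC [2, 8]
  [5] addr=0x1a blk=6 s=0: L1-HIT | VC [2, 8]
  [6] addr=0x22 blk=8 s=0: VC-HIT | VC [2, 6]
  [7] addr=0x38 blk=14 s=0: MISS | VC [2, 6, 8]
  [8] addr=0xb blk=2 s=0: VC-HIT | VC [14, 6, 8]
  [9] addr=0x38 blk=14 s=0: VC-HIT | VC [2, 6, 8]
  [10] addr=0x18 blk=6 s=0: VC-HIT | VC [2, 14, 8]
  [11] addr=0x18 blk=6 s=0: L1-HIT | VC [2, 14, 8]
  [12] addr=0x3a blk=14 s=0: VC-HIT | VC [2, 6, 8]
  [13] addr=0xb blk=2 s=0: VC-HIT | VC [14, 6, 8]

MISSES = 4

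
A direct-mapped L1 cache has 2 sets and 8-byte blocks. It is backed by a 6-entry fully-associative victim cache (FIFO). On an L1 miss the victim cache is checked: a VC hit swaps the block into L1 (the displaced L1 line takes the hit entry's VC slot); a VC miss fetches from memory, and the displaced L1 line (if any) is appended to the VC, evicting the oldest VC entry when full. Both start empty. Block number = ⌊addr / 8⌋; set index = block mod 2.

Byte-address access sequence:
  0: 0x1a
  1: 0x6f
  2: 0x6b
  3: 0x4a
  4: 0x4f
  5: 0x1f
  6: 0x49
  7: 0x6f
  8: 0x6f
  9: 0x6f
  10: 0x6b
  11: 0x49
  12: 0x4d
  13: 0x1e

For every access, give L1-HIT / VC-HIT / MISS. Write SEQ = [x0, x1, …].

0: 0x1a (blk 3, set 1) → MISS  vc=[]
1: 0x6f (blk 13, set 1) → MISS  vc=[3]
2: 0x6b (blk 13, set 1) → L1-HIT  vc=[3]
3: 0x4a (blk 9, set 1) → MISS  vc=[3, 13]
4: 0x4f (blk 9, set 1) → L1-HIT  vc=[3, 13]
5: 0x1f (blk 3, set 1) → VC-HIT  vc=[9, 13]
6: 0x49 (blk 9, set 1) → VC-HIT  vc=[3, 13]
7: 0x6f (blk 13, set 1) → VC-HIT  vc=[3, 9]
8: 0x6f (blk 13, set 1) → L1-HIT  vc=[3, 9]
9: 0x6f (blk 13, set 1) → L1-HIT  vc=[3, 9]
10: 0x6b (blk 13, set 1) → L1-HIT  vc=[3, 9]
11: 0x49 (blk 9, set 1) → VC-HIT  vc=[3, 13]
12: 0x4d (blk 9, set 1) → L1-HIT  vc=[3, 13]
13: 0x1e (blk 3, set 1) → VC-HIT  vc=[9, 13]

SEQ = [MISS, MISS, L1-HIT, MISS, L1-HIT, VC-HIT, VC-HIT, VC-HIT, L1-HIT, L1-HIT, L1-HIT, VC-HIT, L1-HIT, VC-HIT]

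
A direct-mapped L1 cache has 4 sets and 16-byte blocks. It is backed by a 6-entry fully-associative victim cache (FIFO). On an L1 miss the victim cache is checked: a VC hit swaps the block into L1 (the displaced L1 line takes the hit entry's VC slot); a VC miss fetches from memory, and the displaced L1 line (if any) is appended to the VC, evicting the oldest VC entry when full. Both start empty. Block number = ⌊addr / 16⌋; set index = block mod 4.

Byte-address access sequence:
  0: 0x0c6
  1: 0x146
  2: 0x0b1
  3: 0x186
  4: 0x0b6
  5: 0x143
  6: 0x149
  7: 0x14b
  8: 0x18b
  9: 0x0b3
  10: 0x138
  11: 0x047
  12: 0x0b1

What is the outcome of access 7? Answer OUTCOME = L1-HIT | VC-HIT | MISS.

  [0] addr=0xc6 blk=12 s=0: MISS | VC []
  [1] addr=0x146 blk=20 s=0: MISS | VC [12]
  [2] addr=0xb1 blk=11 s=3: MISS | VC [12]
  [3] addr=0x186 blk=24 s=0: MISS | VC [12, 20]
  [4] addr=0xb6 blk=11 s=3: L1-HIT | VC [12, 20]
  [5] addr=0x143 blk=20 s=0: VC-HIT | VC [12, 24]
  [6] addr=0x149 blk=20 s=0: L1-HIT | VC [12, 24]
  [7] addr=0x14b blk=20 s=0: L1-HIT | VC [12, 24]
  [8] addr=0x18b blk=24 s=0: VC-HIT | VC [12, 20]
  [9] addr=0xb3 blk=11 s=3: L1-HIT | VC [12, 20]
  [10] addr=0x138 blk=19 s=3: MISS | VC [12, 20, 11]
  [11] addr=0x47 blk=4 s=0: MISS | VC [12, 20, 11, 24]
  [12] addr=0xb1 blk=11 s=3: VC-HIT | VC [12, 20, 19, 24]

OUTCOME = L1-HIT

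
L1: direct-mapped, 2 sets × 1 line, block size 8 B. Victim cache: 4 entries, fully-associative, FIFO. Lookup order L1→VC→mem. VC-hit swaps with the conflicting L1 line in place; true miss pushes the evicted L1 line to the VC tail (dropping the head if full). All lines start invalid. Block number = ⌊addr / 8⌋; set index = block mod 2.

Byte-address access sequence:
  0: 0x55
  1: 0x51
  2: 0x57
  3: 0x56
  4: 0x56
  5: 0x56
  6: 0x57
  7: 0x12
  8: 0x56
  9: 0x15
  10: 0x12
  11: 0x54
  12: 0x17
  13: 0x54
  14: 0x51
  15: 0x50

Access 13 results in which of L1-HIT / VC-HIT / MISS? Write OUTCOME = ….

0: 0x55 (blk 10, set 0) → MISS  vc=[]
1: 0x51 (blk 10, set 0) → L1-HIT  vc=[]
2: 0x57 (blk 10, set 0) → L1-HIT  vc=[]
3: 0x56 (blk 10, set 0) → L1-HIT  vc=[]
4: 0x56 (blk 10, set 0) → L1-HIT  vc=[]
5: 0x56 (blk 10, set 0) → L1-HIT  vc=[]
6: 0x57 (blk 10, set 0) → L1-HIT  vc=[]
7: 0x12 (blk 2, set 0) → MISS  vc=[10]
8: 0x56 (blk 10, set 0) → VC-HIT  vc=[2]
9: 0x15 (blk 2, set 0) → VC-HIT  vc=[10]
10: 0x12 (blk 2, set 0) → L1-HIT  vc=[10]
11: 0x54 (blk 10, set 0) → VC-HIT  vc=[2]
12: 0x17 (blk 2, set 0) → VC-HIT  vc=[10]
13: 0x54 (blk 10, set 0) → VC-HIT  vc=[2]
14: 0x51 (blk 10, set 0) → L1-HIT  vc=[2]
15: 0x50 (blk 10, set 0) → L1-HIT  vc=[2]

OUTCOME = VC-HIT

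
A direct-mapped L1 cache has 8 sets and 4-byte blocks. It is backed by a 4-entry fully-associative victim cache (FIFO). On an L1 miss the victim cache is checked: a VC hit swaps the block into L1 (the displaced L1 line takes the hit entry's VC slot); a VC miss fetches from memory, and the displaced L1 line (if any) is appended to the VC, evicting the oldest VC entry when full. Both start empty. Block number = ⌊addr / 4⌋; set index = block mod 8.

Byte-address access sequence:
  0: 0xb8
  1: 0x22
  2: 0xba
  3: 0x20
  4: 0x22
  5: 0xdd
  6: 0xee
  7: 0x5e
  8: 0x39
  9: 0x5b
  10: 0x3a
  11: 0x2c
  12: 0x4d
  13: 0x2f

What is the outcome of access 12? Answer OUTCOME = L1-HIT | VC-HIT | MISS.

OUTCOME = MISS

#0 0xb8→b46/s6 MISS; vc=[]
#1 0x22→b8/s0 MISS; vc=[]
#2 0xba→b46/s6 L1-HIT; vc=[]
#3 0x20→b8/s0 L1-HIT; vc=[]
#4 0x22→b8/s0 L1-HIT; vc=[]
#5 0xdd→b55/s7 MISS; vc=[]
#6 0xee→b59/s3 MISS; vc=[]
#7 0x5e→b23/s7 MISS; vc=[55]
#8 0x39→b14/s6 MISS; vc=[55,46]
#9 0x5b→b22/s6 MISS; vc=[55,46,14]
#10 0x3a→b14/s6 VC-HIT; vc=[55,46,22]
#11 0x2c→b11/s3 MISS; vc=[55,46,22,59]
#12 0x4d→b19/s3 MISS; vc=[46,22,59,11]
#13 0x2f→b11/s3 VC-HIT; vc=[46,22,59,19]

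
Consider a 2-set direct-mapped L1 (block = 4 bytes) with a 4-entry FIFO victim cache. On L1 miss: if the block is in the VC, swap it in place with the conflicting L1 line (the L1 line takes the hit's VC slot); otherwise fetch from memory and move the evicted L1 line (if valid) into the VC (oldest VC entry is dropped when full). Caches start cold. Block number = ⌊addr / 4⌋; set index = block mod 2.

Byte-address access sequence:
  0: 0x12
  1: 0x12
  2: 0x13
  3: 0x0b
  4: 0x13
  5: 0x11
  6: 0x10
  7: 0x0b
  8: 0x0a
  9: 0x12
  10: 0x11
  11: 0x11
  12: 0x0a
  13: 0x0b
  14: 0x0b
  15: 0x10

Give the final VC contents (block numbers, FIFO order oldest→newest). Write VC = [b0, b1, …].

#0 0x12→b4/s0 MISS; vc=[]
#1 0x12→b4/s0 L1-HIT; vc=[]
#2 0x13→b4/s0 L1-HIT; vc=[]
#3 0xb→b2/s0 MISS; vc=[4]
#4 0x13→b4/s0 VC-HIT; vc=[2]
#5 0x11→b4/s0 L1-HIT; vc=[2]
#6 0x10→b4/s0 L1-HIT; vc=[2]
#7 0xb→b2/s0 VC-HIT; vc=[4]
#8 0xa→b2/s0 L1-HIT; vc=[4]
#9 0x12→b4/s0 VC-HIT; vc=[2]
#10 0x11→b4/s0 L1-HIT; vc=[2]
#11 0x11→b4/s0 L1-HIT; vc=[2]
#12 0xa→b2/s0 VC-HIT; vc=[4]
#13 0xb→b2/s0 L1-HIT; vc=[4]
#14 0xb→b2/s0 L1-HIT; vc=[4]
#15 0x10→b4/s0 VC-HIT; vc=[2]

VC = [2]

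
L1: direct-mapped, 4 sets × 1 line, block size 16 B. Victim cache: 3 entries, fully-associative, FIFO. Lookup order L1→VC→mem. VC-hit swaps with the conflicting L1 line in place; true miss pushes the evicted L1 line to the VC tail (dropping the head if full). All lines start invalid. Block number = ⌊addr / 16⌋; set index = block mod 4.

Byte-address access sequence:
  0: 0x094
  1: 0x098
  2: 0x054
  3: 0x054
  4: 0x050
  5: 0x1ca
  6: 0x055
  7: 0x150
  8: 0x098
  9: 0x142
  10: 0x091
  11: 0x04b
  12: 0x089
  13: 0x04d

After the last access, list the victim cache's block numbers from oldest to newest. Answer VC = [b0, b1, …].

VC = [28, 20, 8]

  [0] addr=0x94 blk=9 s=1: MISS | VC []
  [1] addr=0x98 blk=9 s=1: L1-HIT | VC []
  [2] addr=0x54 blk=5 s=1: MISS | VC [9]
  [3] addr=0x54 blk=5 s=1: L1-HIT | VC [9]
  [4] addr=0x50 blk=5 s=1: L1-HIT | VC [9]
  [5] addr=0x1ca blk=28 s=0: MISS | VC [9]
  [6] addr=0x55 blk=5 s=1: L1-HIT | VC [9]
  [7] addr=0x150 blk=21 s=1: MISS | VC [9, 5]
  [8] addr=0x98 blk=9 s=1: VC-HIT | VC [21, 5]
  [9] addr=0x142 blk=20 s=0: MISS | VC [21, 5, 28]
  [10] addr=0x91 blk=9 s=1: L1-HIT | VC [21, 5, 28]
  [11] addr=0x4b blk=4 s=0: MISS | VC [5, 28, 20]
  [12] addr=0x89 blk=8 s=0: MISS | VC [28, 20, 4]
  [13] addr=0x4d blk=4 s=0: VC-HIT | VC [28, 20, 8]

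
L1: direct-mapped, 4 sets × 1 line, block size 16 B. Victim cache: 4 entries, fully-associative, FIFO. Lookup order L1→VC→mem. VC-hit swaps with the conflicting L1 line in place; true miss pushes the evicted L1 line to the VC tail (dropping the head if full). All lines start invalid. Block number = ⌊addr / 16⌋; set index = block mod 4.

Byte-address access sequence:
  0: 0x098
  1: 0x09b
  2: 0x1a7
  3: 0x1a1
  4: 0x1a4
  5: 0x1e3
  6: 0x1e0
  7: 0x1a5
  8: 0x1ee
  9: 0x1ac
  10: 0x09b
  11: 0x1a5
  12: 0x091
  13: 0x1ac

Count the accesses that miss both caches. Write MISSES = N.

MISSES = 3

0: 0x98 (blk 9, set 1) → MISS  vc=[]
1: 0x9b (blk 9, set 1) → L1-HIT  vc=[]
2: 0x1a7 (blk 26, set 2) → MISS  vc=[]
3: 0x1a1 (blk 26, set 2) → L1-HIT  vc=[]
4: 0x1a4 (blk 26, set 2) → L1-HIT  vc=[]
5: 0x1e3 (blk 30, set 2) → MISS  vc=[26]
6: 0x1e0 (blk 30, set 2) → L1-HIT  vc=[26]
7: 0x1a5 (blk 26, set 2) → VC-HIT  vc=[30]
8: 0x1ee (blk 30, set 2) → VC-HIT  vc=[26]
9: 0x1ac (blk 26, set 2) → VC-HIT  vc=[30]
10: 0x9b (blk 9, set 1) → L1-HIT  vc=[30]
11: 0x1a5 (blk 26, set 2) → L1-HIT  vc=[30]
12: 0x91 (blk 9, set 1) → L1-HIT  vc=[30]
13: 0x1ac (blk 26, set 2) → L1-HIT  vc=[30]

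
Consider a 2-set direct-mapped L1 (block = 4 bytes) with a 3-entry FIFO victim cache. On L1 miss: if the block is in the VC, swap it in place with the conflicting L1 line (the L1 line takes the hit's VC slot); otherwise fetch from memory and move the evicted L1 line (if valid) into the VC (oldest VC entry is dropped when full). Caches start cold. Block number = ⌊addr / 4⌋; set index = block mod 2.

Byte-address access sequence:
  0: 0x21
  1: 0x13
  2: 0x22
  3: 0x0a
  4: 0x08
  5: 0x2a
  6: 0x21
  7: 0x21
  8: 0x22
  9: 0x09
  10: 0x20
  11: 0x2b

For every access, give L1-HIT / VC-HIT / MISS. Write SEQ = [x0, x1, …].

SEQ = [MISS, MISS, VC-HIT, MISS, L1-HIT, MISS, VC-HIT, L1-HIT, L1-HIT, VC-HIT, VC-HIT, VC-HIT]

#0 0x21→b8/s0 MISS; vc=[]
#1 0x13→b4/s0 MISS; vc=[8]
#2 0x22→b8/s0 VC-HIT; vc=[4]
#3 0xa→b2/s0 MISS; vc=[4,8]
#4 0x8→b2/s0 L1-HIT; vc=[4,8]
#5 0x2a→b10/s0 MISS; vc=[4,8,2]
#6 0x21→b8/s0 VC-HIT; vc=[4,10,2]
#7 0x21→b8/s0 L1-HIT; vc=[4,10,2]
#8 0x22→b8/s0 L1-HIT; vc=[4,10,2]
#9 0x9→b2/s0 VC-HIT; vc=[4,10,8]
#10 0x20→b8/s0 VC-HIT; vc=[4,10,2]
#11 0x2b→b10/s0 VC-HIT; vc=[4,8,2]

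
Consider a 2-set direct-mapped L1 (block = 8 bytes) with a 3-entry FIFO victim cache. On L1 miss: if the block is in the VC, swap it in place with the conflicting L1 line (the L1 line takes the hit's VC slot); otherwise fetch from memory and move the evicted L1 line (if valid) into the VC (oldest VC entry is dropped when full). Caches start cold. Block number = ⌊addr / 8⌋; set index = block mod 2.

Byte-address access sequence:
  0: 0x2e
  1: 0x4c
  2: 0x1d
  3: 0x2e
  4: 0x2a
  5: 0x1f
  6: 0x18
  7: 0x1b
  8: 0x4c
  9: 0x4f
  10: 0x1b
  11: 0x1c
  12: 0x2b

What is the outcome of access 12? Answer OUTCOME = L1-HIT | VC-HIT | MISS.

OUTCOME = VC-HIT

0: 0x2e (blk 5, set 1) → MISS  vc=[]
1: 0x4c (blk 9, set 1) → MISS  vc=[5]
2: 0x1d (blk 3, set 1) → MISS  vc=[5, 9]
3: 0x2e (blk 5, set 1) → VC-HIT  vc=[3, 9]
4: 0x2a (blk 5, set 1) → L1-HIT  vc=[3, 9]
5: 0x1f (blk 3, set 1) → VC-HIT  vc=[5, 9]
6: 0x18 (blk 3, set 1) → L1-HIT  vc=[5, 9]
7: 0x1b (blk 3, set 1) → L1-HIT  vc=[5, 9]
8: 0x4c (blk 9, set 1) → VC-HIT  vc=[5, 3]
9: 0x4f (blk 9, set 1) → L1-HIT  vc=[5, 3]
10: 0x1b (blk 3, set 1) → VC-HIT  vc=[5, 9]
11: 0x1c (blk 3, set 1) → L1-HIT  vc=[5, 9]
12: 0x2b (blk 5, set 1) → VC-HIT  vc=[3, 9]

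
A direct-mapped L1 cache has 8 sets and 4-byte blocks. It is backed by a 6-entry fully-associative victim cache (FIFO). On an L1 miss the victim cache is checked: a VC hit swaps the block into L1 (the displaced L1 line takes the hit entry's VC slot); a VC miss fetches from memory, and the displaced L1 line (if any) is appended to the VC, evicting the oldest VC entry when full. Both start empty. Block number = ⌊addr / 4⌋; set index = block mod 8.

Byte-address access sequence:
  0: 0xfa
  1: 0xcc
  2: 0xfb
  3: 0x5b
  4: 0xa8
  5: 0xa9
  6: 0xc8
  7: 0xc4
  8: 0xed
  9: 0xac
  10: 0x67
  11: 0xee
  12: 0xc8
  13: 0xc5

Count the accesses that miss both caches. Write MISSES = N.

#0 0xfa→b62/s6 MISS; vc=[]
#1 0xcc→b51/s3 MISS; vc=[]
#2 0xfb→b62/s6 L1-HIT; vc=[]
#3 0x5b→b22/s6 MISS; vc=[62]
#4 0xa8→b42/s2 MISS; vc=[62]
#5 0xa9→b42/s2 L1-HIT; vc=[62]
#6 0xc8→b50/s2 MISS; vc=[62,42]
#7 0xc4→b49/s1 MISS; vc=[62,42]
#8 0xed→b59/s3 MISS; vc=[62,42,51]
#9 0xac→b43/s3 MISS; vc=[62,42,51,59]
#10 0x67→b25/s1 MISS; vc=[62,42,51,59,49]
#11 0xee→b59/s3 VC-HIT; vc=[62,42,51,43,49]
#12 0xc8→b50/s2 L1-HIT; vc=[62,42,51,43,49]
#13 0xc5→b49/s1 VC-HIT; vc=[62,42,51,43,25]

MISSES = 9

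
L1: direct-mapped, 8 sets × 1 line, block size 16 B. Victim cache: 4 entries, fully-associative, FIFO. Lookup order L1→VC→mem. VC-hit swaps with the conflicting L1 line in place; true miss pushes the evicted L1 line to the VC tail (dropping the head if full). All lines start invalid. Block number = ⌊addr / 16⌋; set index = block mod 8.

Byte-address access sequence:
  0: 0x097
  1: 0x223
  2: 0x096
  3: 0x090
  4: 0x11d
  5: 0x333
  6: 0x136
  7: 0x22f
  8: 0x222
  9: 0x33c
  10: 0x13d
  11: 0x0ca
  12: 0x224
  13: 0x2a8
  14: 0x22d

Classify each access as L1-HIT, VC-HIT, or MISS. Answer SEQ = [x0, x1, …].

0: 0x97 (blk 9, set 1) → MISS  vc=[]
1: 0x223 (blk 34, set 2) → MISS  vc=[]
2: 0x96 (blk 9, set 1) → L1-HIT  vc=[]
3: 0x90 (blk 9, set 1) → L1-HIT  vc=[]
4: 0x11d (blk 17, set 1) → MISS  vc=[9]
5: 0x333 (blk 51, set 3) → MISS  vc=[9]
6: 0x136 (blk 19, set 3) → MISS  vc=[9, 51]
7: 0x22f (blk 34, set 2) → L1-HIT  vc=[9, 51]
8: 0x222 (blk 34, set 2) → L1-HIT  vc=[9, 51]
9: 0x33c (blk 51, set 3) → VC-HIT  vc=[9, 19]
10: 0x13d (blk 19, set 3) → VC-HIT  vc=[9, 51]
11: 0xca (blk 12, set 4) → MISS  vc=[9, 51]
12: 0x224 (blk 34, set 2) → L1-HIT  vc=[9, 51]
13: 0x2a8 (blk 42, set 2) → MISS  vc=[9, 51, 34]
14: 0x22d (blk 34, set 2) → VC-HIT  vc=[9, 51, 42]

SEQ = [MISS, MISS, L1-HIT, L1-HIT, MISS, MISS, MISS, L1-HIT, L1-HIT, VC-HIT, VC-HIT, MISS, L1-HIT, MISS, VC-HIT]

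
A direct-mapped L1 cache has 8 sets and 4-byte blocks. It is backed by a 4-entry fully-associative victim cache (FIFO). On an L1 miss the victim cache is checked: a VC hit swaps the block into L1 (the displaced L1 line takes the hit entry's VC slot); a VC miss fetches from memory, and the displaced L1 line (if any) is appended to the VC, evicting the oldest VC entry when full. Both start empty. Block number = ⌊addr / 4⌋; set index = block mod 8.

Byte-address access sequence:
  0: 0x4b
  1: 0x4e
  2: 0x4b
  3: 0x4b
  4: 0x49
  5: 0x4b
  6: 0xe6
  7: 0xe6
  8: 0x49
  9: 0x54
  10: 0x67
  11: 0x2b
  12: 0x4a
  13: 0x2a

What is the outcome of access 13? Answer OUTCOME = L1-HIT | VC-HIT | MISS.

OUTCOME = VC-HIT

  [0] addr=0x4b blk=18 s=2: MISS | VC []
  [1] addr=0x4e blk=19 s=3: MISS | VC []
  [2] addr=0x4b blk=18 s=2: L1-HIT | VC []
  [3] addr=0x4b blk=18 s=2: L1-HIT | VC []
  [4] addr=0x49 blk=18 s=2: L1-HIT | VC []
  [5] addr=0x4b blk=18 s=2: L1-HIT | VC []
  [6] addr=0xe6 blk=57 s=1: MISS | VC []
  [7] addr=0xe6 blk=57 s=1: L1-HIT | VC []
  [8] addr=0x49 blk=18 s=2: L1-HIT | VC []
  [9] addr=0x54 blk=21 s=5: MISS | VC []
  [10] addr=0x67 blk=25 s=1: MISS | VC [57]
  [11] addr=0x2b blk=10 s=2: MISS | VC [57, 18]
  [12] addr=0x4a blk=18 s=2: VC-HIT | VC [57, 10]
  [13] addr=0x2a blk=10 s=2: VC-HIT | VC [57, 18]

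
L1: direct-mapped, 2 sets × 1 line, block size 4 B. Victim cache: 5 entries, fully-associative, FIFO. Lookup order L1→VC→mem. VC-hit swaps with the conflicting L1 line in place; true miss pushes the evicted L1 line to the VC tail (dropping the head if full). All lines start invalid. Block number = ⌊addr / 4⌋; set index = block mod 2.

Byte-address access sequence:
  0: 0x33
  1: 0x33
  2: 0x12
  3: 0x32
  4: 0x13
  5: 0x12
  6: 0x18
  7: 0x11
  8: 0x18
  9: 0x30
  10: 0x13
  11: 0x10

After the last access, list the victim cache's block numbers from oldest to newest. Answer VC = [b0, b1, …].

0: 0x33 (blk 12, set 0) → MISS  vc=[]
1: 0x33 (blk 12, set 0) → L1-HIT  vc=[]
2: 0x12 (blk 4, set 0) → MISS  vc=[12]
3: 0x32 (blk 12, set 0) → VC-HIT  vc=[4]
4: 0x13 (blk 4, set 0) → VC-HIT  vc=[12]
5: 0x12 (blk 4, set 0) → L1-HIT  vc=[12]
6: 0x18 (blk 6, set 0) → MISS  vc=[12, 4]
7: 0x11 (blk 4, set 0) → VC-HIT  vc=[12, 6]
8: 0x18 (blk 6, set 0) → VC-HIT  vc=[12, 4]
9: 0x30 (blk 12, set 0) → VC-HIT  vc=[6, 4]
10: 0x13 (blk 4, set 0) → VC-HIT  vc=[6, 12]
11: 0x10 (blk 4, set 0) → L1-HIT  vc=[6, 12]

VC = [6, 12]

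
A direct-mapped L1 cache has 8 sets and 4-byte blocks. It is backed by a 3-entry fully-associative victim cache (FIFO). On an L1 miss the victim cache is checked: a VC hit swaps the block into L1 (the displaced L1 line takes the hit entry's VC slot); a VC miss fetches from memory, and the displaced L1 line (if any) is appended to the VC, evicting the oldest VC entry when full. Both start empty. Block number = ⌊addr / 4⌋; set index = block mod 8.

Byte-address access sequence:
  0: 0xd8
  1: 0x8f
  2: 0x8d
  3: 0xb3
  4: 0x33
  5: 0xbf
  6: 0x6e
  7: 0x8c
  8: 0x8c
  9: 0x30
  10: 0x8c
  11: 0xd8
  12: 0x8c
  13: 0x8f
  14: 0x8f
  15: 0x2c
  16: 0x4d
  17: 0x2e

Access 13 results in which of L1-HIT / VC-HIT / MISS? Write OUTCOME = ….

0: 0xd8 (blk 54, set 6) → MISS  vc=[]
1: 0x8f (blk 35, set 3) → MISS  vc=[]
2: 0x8d (blk 35, set 3) → L1-HIT  vc=[]
3: 0xb3 (blk 44, set 4) → MISS  vc=[]
4: 0x33 (blk 12, set 4) → MISS  vc=[44]
5: 0xbf (blk 47, set 7) → MISS  vc=[44]
6: 0x6e (blk 27, set 3) → MISS  vc=[44, 35]
7: 0x8c (blk 35, set 3) → VC-HIT  vc=[44, 27]
8: 0x8c (blk 35, set 3) → L1-HIT  vc=[44, 27]
9: 0x30 (blk 12, set 4) → L1-HIT  vc=[44, 27]
10: 0x8c (blk 35, set 3) → L1-HIT  vc=[44, 27]
11: 0xd8 (blk 54, set 6) → L1-HIT  vc=[44, 27]
12: 0x8c (blk 35, set 3) → L1-HIT  vc=[44, 27]
13: 0x8f (blk 35, set 3) → L1-HIT  vc=[44, 27]
14: 0x8f (blk 35, set 3) → L1-HIT  vc=[44, 27]
15: 0x2c (blk 11, set 3) → MISS  vc=[44, 27, 35]
16: 0x4d (blk 19, set 3) → MISS  vc=[27, 35, 11]
17: 0x2e (blk 11, set 3) → VC-HIT  vc=[27, 35, 19]

OUTCOME = L1-HIT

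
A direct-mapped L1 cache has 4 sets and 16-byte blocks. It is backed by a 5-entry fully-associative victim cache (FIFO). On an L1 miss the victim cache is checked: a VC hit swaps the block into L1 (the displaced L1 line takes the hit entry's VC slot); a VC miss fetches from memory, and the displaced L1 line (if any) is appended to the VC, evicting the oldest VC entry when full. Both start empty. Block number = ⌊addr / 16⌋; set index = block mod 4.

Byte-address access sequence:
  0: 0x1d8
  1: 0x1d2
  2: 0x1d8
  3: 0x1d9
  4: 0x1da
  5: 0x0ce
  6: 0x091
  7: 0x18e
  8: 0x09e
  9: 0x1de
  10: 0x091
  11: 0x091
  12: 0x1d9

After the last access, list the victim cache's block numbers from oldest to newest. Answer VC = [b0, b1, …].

#0 0x1d8→b29/s1 MISS; vc=[]
#1 0x1d2→b29/s1 L1-HIT; vc=[]
#2 0x1d8→b29/s1 L1-HIT; vc=[]
#3 0x1d9→b29/s1 L1-HIT; vc=[]
#4 0x1da→b29/s1 L1-HIT; vc=[]
#5 0xce→b12/s0 MISS; vc=[]
#6 0x91→b9/s1 MISS; vc=[29]
#7 0x18e→b24/s0 MISS; vc=[29,12]
#8 0x9e→b9/s1 L1-HIT; vc=[29,12]
#9 0x1de→b29/s1 VC-HIT; vc=[9,12]
#10 0x91→b9/s1 VC-HIT; vc=[29,12]
#11 0x91→b9/s1 L1-HIT; vc=[29,12]
#12 0x1d9→b29/s1 VC-HIT; vc=[9,12]

VC = [9, 12]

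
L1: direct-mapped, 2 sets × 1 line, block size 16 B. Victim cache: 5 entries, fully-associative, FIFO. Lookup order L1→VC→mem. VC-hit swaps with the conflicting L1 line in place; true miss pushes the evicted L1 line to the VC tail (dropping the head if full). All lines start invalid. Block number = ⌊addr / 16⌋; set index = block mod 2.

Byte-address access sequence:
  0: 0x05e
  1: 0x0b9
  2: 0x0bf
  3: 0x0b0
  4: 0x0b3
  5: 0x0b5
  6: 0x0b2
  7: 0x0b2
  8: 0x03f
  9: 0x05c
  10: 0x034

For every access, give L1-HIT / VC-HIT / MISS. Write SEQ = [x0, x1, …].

SEQ = [MISS, MISS, L1-HIT, L1-HIT, L1-HIT, L1-HIT, L1-HIT, L1-HIT, MISS, VC-HIT, VC-HIT]

  [0] addr=0x5e blk=5 s=1: MISS | VC []
  [1] addr=0xb9 blk=11 s=1: MISS | VC [5]
  [2] addr=0xbf blk=11 s=1: L1-HIT | VC [5]
  [3] addr=0xb0 blk=11 s=1: L1-HIT | VC [5]
  [4] addr=0xb3 blk=11 s=1: L1-HIT | VC [5]
  [5] addr=0xb5 blk=11 s=1: L1-HIT | VC [5]
  [6] addr=0xb2 blk=11 s=1: L1-HIT | VC [5]
  [7] addr=0xb2 blk=11 s=1: L1-HIT | VC [5]
  [8] addr=0x3f blk=3 s=1: MISS | VC [5, 11]
  [9] addr=0x5c blk=5 s=1: VC-HIT | VC [3, 11]
  [10] addr=0x34 blk=3 s=1: VC-HIT | VC [5, 11]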